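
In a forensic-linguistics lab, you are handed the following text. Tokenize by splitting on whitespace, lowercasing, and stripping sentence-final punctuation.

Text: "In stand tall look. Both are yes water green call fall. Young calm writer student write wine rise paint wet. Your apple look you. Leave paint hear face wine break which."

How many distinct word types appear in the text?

Distinct types: {apple, are, both, break, call, calm, face, fall, green, hear, in, leave, look, paint, rise, stand, student, tall, water, wet, which, wine, write, writer, yes, you, young, your}
V = 28

28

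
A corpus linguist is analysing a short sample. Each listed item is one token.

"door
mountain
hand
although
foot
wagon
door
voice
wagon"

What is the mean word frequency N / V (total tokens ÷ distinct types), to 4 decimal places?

N = 9 tokens, V = 7 types.
Mean frequency = N / V = 9 / 7 = 1.2857

1.2857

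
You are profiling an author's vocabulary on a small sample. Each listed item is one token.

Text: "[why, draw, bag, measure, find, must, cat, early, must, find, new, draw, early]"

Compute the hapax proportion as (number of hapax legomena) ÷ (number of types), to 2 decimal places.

0.56

Frequencies: draw:2, find:2, must:2, early:2, why:1, bag:1, measure:1, cat:1, new:1
Hapax count = 5; type count = 9.
Ratio = 5 / 9 = 0.56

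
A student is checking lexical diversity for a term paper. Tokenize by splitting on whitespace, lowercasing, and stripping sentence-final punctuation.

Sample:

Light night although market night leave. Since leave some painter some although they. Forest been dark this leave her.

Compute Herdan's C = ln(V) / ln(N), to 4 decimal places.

0.8963

N = 19, V = 14.
ln(V) = 2.639057, ln(N) = 2.944439
C = 2.639057 / 2.944439 = 0.8963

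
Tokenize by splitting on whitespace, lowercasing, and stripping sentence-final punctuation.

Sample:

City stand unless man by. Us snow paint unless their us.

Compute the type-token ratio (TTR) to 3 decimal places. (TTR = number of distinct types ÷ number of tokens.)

0.818

N = 11 tokens, V = 9 types.
TTR = V / N = 9 / 11 = 0.818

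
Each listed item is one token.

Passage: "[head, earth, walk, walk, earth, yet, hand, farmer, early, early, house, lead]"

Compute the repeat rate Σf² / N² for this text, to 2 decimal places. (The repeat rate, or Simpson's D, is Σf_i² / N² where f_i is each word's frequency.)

0.13

Frequencies: earth:2, walk:2, early:2, head:1, yet:1, hand:1, farmer:1, house:1, lead:1
Σf² = 18; N² = 144
Repeat rate = 18 / 144 = 0.13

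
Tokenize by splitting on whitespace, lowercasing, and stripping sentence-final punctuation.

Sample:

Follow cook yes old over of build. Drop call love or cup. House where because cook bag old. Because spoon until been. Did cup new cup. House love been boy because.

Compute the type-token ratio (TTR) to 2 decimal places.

0.71

N = 31 tokens, V = 22 types.
TTR = V / N = 22 / 31 = 0.71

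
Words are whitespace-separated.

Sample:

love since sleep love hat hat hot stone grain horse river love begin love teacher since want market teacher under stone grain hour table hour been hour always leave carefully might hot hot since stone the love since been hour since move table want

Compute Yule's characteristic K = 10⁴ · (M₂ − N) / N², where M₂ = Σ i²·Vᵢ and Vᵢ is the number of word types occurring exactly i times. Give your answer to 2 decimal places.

392.56

Frequencies: love:5, since:5, hour:4, hot:3, stone:3, hat:2, grain:2, teacher:2, want:2, table:2, been:2, sleep:1, horse:1, river:1, begin:1, market:1, under:1, always:1, leave:1, carefully:1, … (3 more, each freq 1)
N = 44. Frequency spectrum: V_1=12, V_2=6, V_3=2, V_4=1, V_5=2
M₂ = 1²·12 + 2²·6 + 3²·2 + 4²·1 + 5²·2 = 120
K = 10000 × (120 − 44) / 44² = 392.56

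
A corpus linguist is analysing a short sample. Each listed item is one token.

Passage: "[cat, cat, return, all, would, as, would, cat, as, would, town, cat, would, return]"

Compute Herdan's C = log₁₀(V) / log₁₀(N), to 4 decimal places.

N = 14, V = 6.
log₁₀(V) = 0.778151, log₁₀(N) = 1.146128
C = 0.778151 / 1.146128 = 0.6789

0.6789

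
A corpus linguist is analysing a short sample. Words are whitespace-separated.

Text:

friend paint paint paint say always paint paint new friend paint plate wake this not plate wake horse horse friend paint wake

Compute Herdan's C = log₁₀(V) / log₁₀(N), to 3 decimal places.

N = 22, V = 10.
log₁₀(V) = 1.000000, log₁₀(N) = 1.342423
C = 1.000000 / 1.342423 = 0.745

0.745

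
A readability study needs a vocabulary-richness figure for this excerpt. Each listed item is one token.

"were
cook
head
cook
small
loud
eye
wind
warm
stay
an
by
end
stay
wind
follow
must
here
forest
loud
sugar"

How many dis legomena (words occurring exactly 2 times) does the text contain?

Frequencies: cook:2, loud:2, wind:2, stay:2, were:1, head:1, small:1, eye:1, warm:1, an:1, by:1, end:1, follow:1, must:1, here:1, forest:1, sugar:1
Words with frequency 2: cook, loud, stay, wind

4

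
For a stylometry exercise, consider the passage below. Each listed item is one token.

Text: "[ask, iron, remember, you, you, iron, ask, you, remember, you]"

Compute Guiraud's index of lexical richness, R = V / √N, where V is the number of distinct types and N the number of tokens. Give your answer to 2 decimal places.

1.26

N = 10, V = 4.
√N = 3.162278
R = 4 / 3.162278 = 1.26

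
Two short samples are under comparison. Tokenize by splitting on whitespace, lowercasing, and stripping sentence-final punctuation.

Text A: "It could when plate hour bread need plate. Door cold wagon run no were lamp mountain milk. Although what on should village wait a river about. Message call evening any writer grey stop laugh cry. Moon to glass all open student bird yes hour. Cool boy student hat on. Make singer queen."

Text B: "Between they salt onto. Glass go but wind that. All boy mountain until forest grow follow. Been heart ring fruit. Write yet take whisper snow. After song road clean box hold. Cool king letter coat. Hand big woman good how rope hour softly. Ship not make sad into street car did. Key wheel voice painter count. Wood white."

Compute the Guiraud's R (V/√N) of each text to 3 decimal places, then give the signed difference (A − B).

-0.960

A: V=48, N=52, R=6.656
B: V=58, N=58, R=7.616
Difference = 6.656 − 7.616 = -0.960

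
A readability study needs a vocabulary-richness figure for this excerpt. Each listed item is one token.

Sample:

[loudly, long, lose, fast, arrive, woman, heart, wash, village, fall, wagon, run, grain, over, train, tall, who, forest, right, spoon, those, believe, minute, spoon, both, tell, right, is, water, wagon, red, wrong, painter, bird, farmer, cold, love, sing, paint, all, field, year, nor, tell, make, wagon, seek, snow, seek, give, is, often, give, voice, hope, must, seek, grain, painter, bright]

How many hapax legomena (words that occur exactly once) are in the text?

Frequencies: wagon:3, seek:3, grain:2, right:2, spoon:2, tell:2, is:2, painter:2, give:2, loudly:1, long:1, lose:1, fast:1, arrive:1, woman:1, heart:1, wash:1, village:1, fall:1, run:1, … (29 more, each freq 1)
Hapax (freq=1): all, arrive, believe, bird, both, bright, cold, fall, farmer, fast, field, forest, heart, hope, long, lose, loudly, love, make, minute, must, nor, often, over, paint, red, run, sing, snow, tall, those, train, village, voice, wash, water, who, woman, wrong, year

40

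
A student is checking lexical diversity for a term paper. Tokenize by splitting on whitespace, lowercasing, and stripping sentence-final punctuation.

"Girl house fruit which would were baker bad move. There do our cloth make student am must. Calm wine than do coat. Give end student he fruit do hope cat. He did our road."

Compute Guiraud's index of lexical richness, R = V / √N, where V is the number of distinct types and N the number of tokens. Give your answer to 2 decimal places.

4.80

N = 34, V = 28.
√N = 5.830952
R = 28 / 5.830952 = 4.80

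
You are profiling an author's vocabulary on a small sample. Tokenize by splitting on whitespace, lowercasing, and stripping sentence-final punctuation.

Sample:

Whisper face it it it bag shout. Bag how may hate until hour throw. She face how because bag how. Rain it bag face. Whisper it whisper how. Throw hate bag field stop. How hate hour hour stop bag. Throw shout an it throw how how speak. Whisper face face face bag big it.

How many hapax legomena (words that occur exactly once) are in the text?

9

Frequencies: it:7, bag:7, how:7, face:6, whisper:4, throw:4, hate:3, hour:3, shout:2, stop:2, may:1, until:1, she:1, because:1, rain:1, field:1, an:1, speak:1, big:1
Hapax (freq=1): an, because, big, field, may, rain, she, speak, until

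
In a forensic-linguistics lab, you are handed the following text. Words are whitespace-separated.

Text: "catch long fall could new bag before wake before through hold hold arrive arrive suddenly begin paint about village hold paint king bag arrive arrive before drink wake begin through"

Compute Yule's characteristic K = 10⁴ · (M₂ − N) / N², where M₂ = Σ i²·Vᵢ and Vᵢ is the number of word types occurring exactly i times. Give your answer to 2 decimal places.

377.78

Frequencies: arrive:4, before:3, hold:3, bag:2, wake:2, through:2, begin:2, paint:2, catch:1, long:1, fall:1, could:1, new:1, suddenly:1, about:1, village:1, king:1, drink:1
N = 30. Frequency spectrum: V_1=10, V_2=5, V_3=2, V_4=1
M₂ = 1²·10 + 2²·5 + 3²·2 + 4²·1 = 64
K = 10000 × (64 − 30) / 30² = 377.78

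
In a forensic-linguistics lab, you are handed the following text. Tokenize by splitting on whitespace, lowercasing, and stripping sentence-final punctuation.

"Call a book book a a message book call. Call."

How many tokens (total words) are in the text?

Tokens: call, a, book, book, a, a, message, book, call, call
N = 10

10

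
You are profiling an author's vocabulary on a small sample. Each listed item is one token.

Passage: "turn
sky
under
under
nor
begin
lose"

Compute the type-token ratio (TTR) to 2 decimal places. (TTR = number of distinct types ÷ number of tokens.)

N = 7 tokens, V = 6 types.
TTR = V / N = 6 / 7 = 0.86

0.86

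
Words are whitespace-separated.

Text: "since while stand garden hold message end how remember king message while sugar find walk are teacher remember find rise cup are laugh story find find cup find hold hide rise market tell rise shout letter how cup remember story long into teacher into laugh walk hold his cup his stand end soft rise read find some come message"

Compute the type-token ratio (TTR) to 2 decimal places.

0.53

N = 59 tokens, V = 31 types.
TTR = V / N = 31 / 59 = 0.53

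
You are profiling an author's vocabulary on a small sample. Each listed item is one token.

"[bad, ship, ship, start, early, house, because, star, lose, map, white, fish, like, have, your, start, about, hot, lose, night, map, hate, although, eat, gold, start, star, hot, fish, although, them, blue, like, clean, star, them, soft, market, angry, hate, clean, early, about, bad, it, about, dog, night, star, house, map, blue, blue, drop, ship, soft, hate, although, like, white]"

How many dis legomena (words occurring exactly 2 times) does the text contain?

11

Frequencies: star:4, ship:3, start:3, map:3, like:3, about:3, hate:3, although:3, blue:3, bad:2, early:2, house:2, lose:2, white:2, fish:2, hot:2, night:2, them:2, clean:2, soft:2, … (10 more, each freq 1)
Words with frequency 2: bad, clean, early, fish, hot, house, lose, night, soft, them, white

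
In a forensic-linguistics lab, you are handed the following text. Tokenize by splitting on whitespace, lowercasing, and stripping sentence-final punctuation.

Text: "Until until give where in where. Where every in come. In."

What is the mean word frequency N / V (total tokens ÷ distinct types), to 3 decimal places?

1.833

N = 11 tokens, V = 6 types.
Mean frequency = N / V = 11 / 6 = 1.833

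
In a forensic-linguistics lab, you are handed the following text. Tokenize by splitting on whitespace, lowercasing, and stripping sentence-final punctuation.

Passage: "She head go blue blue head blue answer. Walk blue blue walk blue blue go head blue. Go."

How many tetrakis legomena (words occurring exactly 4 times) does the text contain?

Frequencies: blue:8, head:3, go:3, walk:2, she:1, answer:1
Words with frequency 4: (none)

0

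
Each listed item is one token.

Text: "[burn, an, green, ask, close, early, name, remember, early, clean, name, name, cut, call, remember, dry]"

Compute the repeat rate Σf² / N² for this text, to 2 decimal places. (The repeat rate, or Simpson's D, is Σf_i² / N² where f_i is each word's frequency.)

0.10

Frequencies: name:3, early:2, remember:2, burn:1, an:1, green:1, ask:1, close:1, clean:1, cut:1, call:1, dry:1
Σf² = 26; N² = 256
Repeat rate = 26 / 256 = 0.10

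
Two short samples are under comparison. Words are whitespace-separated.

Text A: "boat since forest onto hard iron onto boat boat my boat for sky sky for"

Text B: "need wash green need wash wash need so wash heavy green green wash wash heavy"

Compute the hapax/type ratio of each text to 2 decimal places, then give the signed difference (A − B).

A: hapax=5, V=9, ratio=0.56
B: hapax=1, V=5, ratio=0.20
Difference = 0.56 − 0.20 = 0.36

0.36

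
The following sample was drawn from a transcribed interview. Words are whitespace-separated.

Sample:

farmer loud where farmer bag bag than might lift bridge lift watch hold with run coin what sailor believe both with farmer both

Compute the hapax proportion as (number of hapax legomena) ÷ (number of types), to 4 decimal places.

0.7059

Frequencies: farmer:3, bag:2, lift:2, with:2, both:2, loud:1, where:1, than:1, might:1, bridge:1, watch:1, hold:1, run:1, coin:1, what:1, sailor:1, believe:1
Hapax count = 12; type count = 17.
Ratio = 12 / 17 = 0.7059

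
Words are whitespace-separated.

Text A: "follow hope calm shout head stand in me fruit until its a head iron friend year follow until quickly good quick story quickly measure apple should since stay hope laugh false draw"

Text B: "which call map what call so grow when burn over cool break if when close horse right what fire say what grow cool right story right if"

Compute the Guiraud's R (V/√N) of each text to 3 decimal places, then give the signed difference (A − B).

1.309

A: V=27, N=32, R=4.773
B: V=18, N=27, R=3.464
Difference = 4.773 − 3.464 = 1.309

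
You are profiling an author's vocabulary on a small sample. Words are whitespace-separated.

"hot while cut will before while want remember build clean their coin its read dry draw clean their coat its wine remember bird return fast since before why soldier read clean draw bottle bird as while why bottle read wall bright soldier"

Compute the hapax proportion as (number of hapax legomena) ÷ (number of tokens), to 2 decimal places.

0.36

Frequencies: while:3, clean:3, read:3, before:2, remember:2, their:2, its:2, draw:2, bird:2, why:2, soldier:2, bottle:2, hot:1, cut:1, will:1, want:1, build:1, coin:1, dry:1, coat:1, … (7 more, each freq 1)
Hapax count = 15; token count = 42.
Ratio = 15 / 42 = 0.36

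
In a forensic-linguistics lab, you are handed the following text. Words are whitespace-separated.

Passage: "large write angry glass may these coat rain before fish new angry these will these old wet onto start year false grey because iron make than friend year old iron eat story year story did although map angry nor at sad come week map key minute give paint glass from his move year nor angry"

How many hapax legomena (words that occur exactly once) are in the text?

Frequencies: angry:4, year:4, these:3, glass:2, old:2, iron:2, story:2, map:2, nor:2, large:1, write:1, may:1, coat:1, rain:1, before:1, fish:1, new:1, will:1, wet:1, onto:1, … (21 more, each freq 1)
Hapax (freq=1): although, at, because, before, coat, come, did, eat, false, fish, friend, from, give, grey, his, key, large, make, may, minute, move, new, onto, paint, rain, sad, start, than, week, wet, will, write

32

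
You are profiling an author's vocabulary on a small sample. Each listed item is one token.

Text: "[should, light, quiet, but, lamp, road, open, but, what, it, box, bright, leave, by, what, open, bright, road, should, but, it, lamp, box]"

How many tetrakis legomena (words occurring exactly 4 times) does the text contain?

Frequencies: but:3, should:2, lamp:2, road:2, open:2, what:2, it:2, box:2, bright:2, light:1, quiet:1, leave:1, by:1
Words with frequency 4: (none)

0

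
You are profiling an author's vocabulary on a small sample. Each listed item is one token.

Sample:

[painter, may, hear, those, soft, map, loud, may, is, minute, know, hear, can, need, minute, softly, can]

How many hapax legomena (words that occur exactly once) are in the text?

Frequencies: may:2, hear:2, minute:2, can:2, painter:1, those:1, soft:1, map:1, loud:1, is:1, know:1, need:1, softly:1
Hapax (freq=1): is, know, loud, map, need, painter, soft, softly, those

9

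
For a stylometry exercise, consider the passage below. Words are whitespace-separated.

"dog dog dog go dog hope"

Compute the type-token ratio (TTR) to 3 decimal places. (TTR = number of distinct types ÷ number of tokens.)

0.500

N = 6 tokens, V = 3 types.
TTR = V / N = 3 / 6 = 0.500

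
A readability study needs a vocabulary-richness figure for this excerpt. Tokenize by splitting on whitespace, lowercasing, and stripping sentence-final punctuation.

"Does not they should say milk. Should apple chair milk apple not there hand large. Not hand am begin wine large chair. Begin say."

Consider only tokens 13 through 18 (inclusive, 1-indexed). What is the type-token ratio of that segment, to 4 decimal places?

0.8333

Segment tokens 13–18: there, hand, large, not, hand, am
Segment N = 6, segment V = 5.
TTR = 5 / 6 = 0.8333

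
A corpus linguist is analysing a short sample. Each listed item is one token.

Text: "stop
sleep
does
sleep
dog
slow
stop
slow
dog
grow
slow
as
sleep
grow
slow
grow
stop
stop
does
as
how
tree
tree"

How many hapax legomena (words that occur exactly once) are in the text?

Frequencies: stop:4, slow:4, sleep:3, grow:3, does:2, dog:2, as:2, tree:2, how:1
Hapax (freq=1): how

1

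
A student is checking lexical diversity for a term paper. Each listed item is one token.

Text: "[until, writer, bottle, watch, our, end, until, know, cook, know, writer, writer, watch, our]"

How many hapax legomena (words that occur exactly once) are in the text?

Frequencies: writer:3, until:2, watch:2, our:2, know:2, bottle:1, end:1, cook:1
Hapax (freq=1): bottle, cook, end

3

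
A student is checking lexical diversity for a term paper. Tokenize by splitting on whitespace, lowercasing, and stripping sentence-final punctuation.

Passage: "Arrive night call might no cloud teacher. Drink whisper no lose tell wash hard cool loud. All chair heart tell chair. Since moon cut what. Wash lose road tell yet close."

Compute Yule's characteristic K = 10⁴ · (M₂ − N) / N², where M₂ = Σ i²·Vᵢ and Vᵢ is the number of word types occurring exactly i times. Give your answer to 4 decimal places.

145.6816

Frequencies: tell:3, no:2, lose:2, wash:2, chair:2, arrive:1, night:1, call:1, might:1, cloud:1, teacher:1, drink:1, whisper:1, hard:1, cool:1, loud:1, all:1, heart:1, since:1, moon:1, … (5 more, each freq 1)
N = 31. Frequency spectrum: V_1=20, V_2=4, V_3=1
M₂ = 1²·20 + 2²·4 + 3²·1 = 45
K = 10000 × (45 − 31) / 31² = 145.6816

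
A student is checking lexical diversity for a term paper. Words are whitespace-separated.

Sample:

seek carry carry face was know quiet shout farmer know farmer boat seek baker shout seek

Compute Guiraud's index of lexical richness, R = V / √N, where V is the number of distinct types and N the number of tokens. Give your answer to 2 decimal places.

2.50

N = 16, V = 10.
√N = 4.000000
R = 10 / 4.000000 = 2.50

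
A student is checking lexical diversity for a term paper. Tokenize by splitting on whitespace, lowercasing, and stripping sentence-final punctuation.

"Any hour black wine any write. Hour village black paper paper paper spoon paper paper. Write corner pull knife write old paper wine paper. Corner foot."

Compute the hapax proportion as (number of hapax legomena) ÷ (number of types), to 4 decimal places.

0.4615

Frequencies: paper:7, write:3, any:2, hour:2, black:2, wine:2, corner:2, village:1, spoon:1, pull:1, knife:1, old:1, foot:1
Hapax count = 6; type count = 13.
Ratio = 6 / 13 = 0.4615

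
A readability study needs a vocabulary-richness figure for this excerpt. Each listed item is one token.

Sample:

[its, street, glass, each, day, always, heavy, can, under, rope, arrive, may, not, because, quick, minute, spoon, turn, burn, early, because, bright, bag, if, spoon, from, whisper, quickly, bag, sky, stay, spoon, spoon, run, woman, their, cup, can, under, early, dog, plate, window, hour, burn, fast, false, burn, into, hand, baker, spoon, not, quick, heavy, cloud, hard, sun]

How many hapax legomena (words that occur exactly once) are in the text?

Frequencies: spoon:5, burn:3, heavy:2, can:2, under:2, not:2, because:2, quick:2, early:2, bag:2, its:1, street:1, glass:1, each:1, day:1, always:1, rope:1, arrive:1, may:1, minute:1, … (24 more, each freq 1)
Hapax (freq=1): always, arrive, baker, bright, cloud, cup, day, dog, each, false, fast, from, glass, hand, hard, hour, if, into, its, may, minute, plate, quickly, rope, run, sky, stay, street, sun, their, turn, whisper, window, woman

34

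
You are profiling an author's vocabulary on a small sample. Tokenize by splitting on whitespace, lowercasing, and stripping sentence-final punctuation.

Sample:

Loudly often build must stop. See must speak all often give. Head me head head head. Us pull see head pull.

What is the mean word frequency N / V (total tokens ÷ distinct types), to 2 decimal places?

N = 21 tokens, V = 13 types.
Mean frequency = N / V = 21 / 13 = 1.62

1.62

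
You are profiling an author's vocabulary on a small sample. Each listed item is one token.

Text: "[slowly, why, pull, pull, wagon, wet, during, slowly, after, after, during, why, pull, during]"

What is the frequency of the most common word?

Frequencies: pull:3, during:3, slowly:2, why:2, after:2, wagon:1, wet:1
Most common: 'pull' with frequency 3.

3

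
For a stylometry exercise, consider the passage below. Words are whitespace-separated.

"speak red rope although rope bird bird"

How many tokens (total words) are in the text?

7

Tokens: speak, red, rope, although, rope, bird, bird
N = 7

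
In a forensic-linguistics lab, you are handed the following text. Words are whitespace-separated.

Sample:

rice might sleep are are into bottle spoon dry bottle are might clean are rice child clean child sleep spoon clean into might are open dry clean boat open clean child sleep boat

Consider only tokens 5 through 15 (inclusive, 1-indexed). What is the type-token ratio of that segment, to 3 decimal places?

0.727

Segment tokens 5–15: are, into, bottle, spoon, dry, bottle, are, might, clean, are, rice
Segment N = 11, segment V = 8.
TTR = 8 / 11 = 0.727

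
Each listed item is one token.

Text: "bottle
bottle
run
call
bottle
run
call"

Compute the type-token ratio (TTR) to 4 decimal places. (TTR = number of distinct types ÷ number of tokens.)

0.4286

N = 7 tokens, V = 3 types.
TTR = V / N = 3 / 7 = 0.4286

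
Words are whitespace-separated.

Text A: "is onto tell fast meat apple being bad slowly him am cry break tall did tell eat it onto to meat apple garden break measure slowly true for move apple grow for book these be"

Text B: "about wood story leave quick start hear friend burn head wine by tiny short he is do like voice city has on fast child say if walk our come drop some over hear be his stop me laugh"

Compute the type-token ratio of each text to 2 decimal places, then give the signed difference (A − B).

-0.20

TTR(A) = 27/35 = 0.77
TTR(B) = 37/38 = 0.97
Difference = 0.77 − 0.97 = -0.20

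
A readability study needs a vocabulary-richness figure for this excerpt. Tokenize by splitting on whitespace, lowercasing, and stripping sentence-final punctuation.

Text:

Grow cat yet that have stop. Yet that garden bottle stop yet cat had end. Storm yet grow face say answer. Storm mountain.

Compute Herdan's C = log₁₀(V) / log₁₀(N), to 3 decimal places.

0.864

N = 23, V = 15.
log₁₀(V) = 1.176091, log₁₀(N) = 1.361728
C = 1.176091 / 1.361728 = 0.864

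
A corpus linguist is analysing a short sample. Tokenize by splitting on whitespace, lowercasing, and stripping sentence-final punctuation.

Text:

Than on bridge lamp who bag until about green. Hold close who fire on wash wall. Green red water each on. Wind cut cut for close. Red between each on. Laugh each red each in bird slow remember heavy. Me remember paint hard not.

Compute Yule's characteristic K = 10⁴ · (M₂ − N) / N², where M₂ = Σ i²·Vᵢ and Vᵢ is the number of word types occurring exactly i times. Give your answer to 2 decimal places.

Frequencies: on:4, each:4, red:3, who:2, green:2, close:2, cut:2, remember:2, than:1, bridge:1, lamp:1, bag:1, until:1, about:1, hold:1, fire:1, wash:1, wall:1, water:1, wind:1, … (11 more, each freq 1)
N = 44. Frequency spectrum: V_1=23, V_2=5, V_3=1, V_4=2
M₂ = 1²·23 + 2²·5 + 3²·1 + 4²·2 = 84
K = 10000 × (84 − 44) / 44² = 206.61

206.61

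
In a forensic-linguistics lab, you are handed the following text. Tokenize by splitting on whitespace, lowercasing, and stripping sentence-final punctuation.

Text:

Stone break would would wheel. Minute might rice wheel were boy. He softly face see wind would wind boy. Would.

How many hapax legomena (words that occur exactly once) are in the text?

10

Frequencies: would:4, wheel:2, boy:2, wind:2, stone:1, break:1, minute:1, might:1, rice:1, were:1, he:1, softly:1, face:1, see:1
Hapax (freq=1): break, face, he, might, minute, rice, see, softly, stone, were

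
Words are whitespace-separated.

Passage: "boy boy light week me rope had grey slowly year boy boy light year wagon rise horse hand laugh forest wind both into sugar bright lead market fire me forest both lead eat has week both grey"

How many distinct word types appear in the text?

25

Distinct types: {both, boy, bright, eat, fire, forest, grey, had, hand, has, horse, into, laugh, lead, light, market, me, rise, rope, slowly, sugar, wagon, week, wind, year}
V = 25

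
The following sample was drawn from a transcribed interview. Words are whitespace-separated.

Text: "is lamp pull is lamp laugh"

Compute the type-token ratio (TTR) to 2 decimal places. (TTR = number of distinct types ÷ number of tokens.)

0.67

N = 6 tokens, V = 4 types.
TTR = V / N = 4 / 6 = 0.67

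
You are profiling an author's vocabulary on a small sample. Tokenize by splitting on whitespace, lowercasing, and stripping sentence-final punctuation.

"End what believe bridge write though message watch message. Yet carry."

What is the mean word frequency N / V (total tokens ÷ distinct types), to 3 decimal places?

N = 11 tokens, V = 10 types.
Mean frequency = N / V = 11 / 10 = 1.100

1.100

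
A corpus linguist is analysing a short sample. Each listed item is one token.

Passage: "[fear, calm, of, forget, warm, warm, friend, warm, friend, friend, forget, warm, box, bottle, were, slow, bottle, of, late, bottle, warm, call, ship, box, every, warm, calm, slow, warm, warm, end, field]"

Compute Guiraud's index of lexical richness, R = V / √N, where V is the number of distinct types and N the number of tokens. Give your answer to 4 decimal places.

N = 32, V = 16.
√N = 5.656854
R = 16 / 5.656854 = 2.8284

2.8284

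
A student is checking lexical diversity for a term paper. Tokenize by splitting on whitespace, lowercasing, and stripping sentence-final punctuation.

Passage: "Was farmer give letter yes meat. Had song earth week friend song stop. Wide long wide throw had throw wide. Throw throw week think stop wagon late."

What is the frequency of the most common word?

Frequencies: throw:4, wide:3, had:2, song:2, week:2, stop:2, was:1, farmer:1, give:1, letter:1, yes:1, meat:1, earth:1, friend:1, long:1, think:1, wagon:1, late:1
Most common: 'throw' with frequency 4.

4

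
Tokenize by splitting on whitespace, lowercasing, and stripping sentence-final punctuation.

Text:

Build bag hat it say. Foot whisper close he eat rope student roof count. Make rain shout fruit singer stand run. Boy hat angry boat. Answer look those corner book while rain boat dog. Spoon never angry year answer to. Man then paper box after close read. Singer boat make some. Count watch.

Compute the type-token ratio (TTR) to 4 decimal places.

N = 53 tokens, V = 43 types.
TTR = V / N = 43 / 53 = 0.8113

0.8113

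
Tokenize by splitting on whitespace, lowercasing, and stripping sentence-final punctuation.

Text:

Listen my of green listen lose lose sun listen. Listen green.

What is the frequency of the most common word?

Frequencies: listen:4, green:2, lose:2, my:1, of:1, sun:1
Most common: 'listen' with frequency 4.

4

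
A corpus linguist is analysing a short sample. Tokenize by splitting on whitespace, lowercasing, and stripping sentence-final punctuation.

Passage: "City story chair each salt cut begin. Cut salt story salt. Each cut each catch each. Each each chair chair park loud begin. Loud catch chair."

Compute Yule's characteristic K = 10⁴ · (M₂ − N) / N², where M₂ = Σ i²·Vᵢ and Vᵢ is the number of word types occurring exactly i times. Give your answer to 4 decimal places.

Frequencies: each:6, chair:4, salt:3, cut:3, story:2, begin:2, catch:2, loud:2, city:1, park:1
N = 26. Frequency spectrum: V_1=2, V_2=4, V_3=2, V_4=1, V_6=1
M₂ = 1²·2 + 2²·4 + 3²·2 + 4²·1 + 6²·1 = 88
K = 10000 × (88 − 26) / 26² = 917.1598

917.1598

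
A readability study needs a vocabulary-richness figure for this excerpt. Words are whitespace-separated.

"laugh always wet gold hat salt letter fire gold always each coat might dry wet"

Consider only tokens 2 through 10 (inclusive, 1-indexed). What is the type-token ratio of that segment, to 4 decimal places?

Segment tokens 2–10: always, wet, gold, hat, salt, letter, fire, gold, always
Segment N = 9, segment V = 7.
TTR = 7 / 9 = 0.7778

0.7778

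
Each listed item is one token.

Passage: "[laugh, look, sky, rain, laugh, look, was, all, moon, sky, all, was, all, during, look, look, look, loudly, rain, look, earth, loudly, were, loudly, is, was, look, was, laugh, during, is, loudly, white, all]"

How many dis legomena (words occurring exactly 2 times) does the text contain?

4

Frequencies: look:7, was:4, all:4, loudly:4, laugh:3, sky:2, rain:2, during:2, is:2, moon:1, earth:1, were:1, white:1
Words with frequency 2: during, is, rain, sky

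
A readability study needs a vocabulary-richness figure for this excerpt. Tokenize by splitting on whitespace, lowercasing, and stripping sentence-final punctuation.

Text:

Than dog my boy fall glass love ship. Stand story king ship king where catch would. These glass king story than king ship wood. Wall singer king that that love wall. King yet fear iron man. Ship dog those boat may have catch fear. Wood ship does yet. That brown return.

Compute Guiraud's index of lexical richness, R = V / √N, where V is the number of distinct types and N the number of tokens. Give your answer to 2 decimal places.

N = 51, V = 30.
√N = 7.141428
R = 30 / 7.141428 = 4.20

4.20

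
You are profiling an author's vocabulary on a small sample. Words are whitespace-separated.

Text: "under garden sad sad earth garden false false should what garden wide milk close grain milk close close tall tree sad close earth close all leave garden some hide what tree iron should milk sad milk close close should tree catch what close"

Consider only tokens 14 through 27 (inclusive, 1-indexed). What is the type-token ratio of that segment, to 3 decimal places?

Segment tokens 14–27: close, grain, milk, close, close, tall, tree, sad, close, earth, close, all, leave, garden
Segment N = 14, segment V = 10.
TTR = 10 / 14 = 0.714

0.714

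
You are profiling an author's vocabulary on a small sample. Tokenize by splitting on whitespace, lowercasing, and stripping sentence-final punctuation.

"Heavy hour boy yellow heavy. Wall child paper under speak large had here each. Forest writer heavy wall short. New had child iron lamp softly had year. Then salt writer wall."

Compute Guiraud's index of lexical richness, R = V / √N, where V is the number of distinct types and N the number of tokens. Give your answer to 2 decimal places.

4.13

N = 31, V = 23.
√N = 5.567764
R = 23 / 5.567764 = 4.13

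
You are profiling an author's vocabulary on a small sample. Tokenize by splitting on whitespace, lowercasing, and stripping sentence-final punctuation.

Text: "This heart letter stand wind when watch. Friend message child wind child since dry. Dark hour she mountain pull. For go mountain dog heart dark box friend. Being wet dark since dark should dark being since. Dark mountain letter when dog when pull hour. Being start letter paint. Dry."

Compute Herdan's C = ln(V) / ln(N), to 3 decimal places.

N = 49, V = 26.
ln(V) = 3.258097, ln(N) = 3.891820
C = 3.258097 / 3.891820 = 0.837

0.837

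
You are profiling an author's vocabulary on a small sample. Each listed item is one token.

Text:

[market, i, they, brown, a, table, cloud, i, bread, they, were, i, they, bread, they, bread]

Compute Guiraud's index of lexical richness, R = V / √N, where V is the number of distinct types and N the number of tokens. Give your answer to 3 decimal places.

N = 16, V = 9.
√N = 4.000000
R = 9 / 4.000000 = 2.250

2.250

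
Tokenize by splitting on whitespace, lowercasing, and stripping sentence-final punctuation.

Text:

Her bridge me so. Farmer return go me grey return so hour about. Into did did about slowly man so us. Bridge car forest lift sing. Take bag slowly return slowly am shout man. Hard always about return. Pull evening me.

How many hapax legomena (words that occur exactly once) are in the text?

Frequencies: return:4, me:3, so:3, about:3, slowly:3, bridge:2, did:2, man:2, her:1, farmer:1, go:1, grey:1, hour:1, into:1, us:1, car:1, forest:1, lift:1, sing:1, take:1, … (7 more, each freq 1)
Hapax (freq=1): always, am, bag, car, evening, farmer, forest, go, grey, hard, her, hour, into, lift, pull, shout, sing, take, us

19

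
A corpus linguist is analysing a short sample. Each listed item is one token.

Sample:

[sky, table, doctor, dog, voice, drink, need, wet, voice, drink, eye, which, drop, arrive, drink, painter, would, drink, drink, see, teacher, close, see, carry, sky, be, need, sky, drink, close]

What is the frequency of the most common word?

6

Frequencies: drink:6, sky:3, voice:2, need:2, see:2, close:2, table:1, doctor:1, dog:1, wet:1, eye:1, which:1, drop:1, arrive:1, painter:1, would:1, teacher:1, carry:1, be:1
Most common: 'drink' with frequency 6.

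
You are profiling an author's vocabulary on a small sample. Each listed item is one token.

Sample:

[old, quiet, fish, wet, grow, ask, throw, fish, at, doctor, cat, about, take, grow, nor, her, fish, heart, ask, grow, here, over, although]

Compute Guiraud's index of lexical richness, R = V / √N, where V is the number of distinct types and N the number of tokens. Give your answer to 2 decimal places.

N = 23, V = 18.
√N = 4.795832
R = 18 / 4.795832 = 3.75

3.75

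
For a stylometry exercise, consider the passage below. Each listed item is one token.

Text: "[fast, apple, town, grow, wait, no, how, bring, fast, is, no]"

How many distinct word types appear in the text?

9

Distinct types: {apple, bring, fast, grow, how, is, no, town, wait}
V = 9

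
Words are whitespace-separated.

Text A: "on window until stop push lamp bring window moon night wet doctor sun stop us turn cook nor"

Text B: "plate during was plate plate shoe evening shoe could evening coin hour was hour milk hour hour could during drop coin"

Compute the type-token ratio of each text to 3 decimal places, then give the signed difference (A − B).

TTR(A) = 16/18 = 0.889
TTR(B) = 10/21 = 0.476
Difference = 0.889 − 0.476 = 0.413

0.413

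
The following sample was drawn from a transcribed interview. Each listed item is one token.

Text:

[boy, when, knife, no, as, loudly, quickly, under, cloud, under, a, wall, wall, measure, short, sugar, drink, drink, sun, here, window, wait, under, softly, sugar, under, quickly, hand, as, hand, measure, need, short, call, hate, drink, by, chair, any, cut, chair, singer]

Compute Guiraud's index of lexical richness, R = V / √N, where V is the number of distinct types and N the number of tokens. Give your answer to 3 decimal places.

N = 42, V = 29.
√N = 6.480741
R = 29 / 6.480741 = 4.475

4.475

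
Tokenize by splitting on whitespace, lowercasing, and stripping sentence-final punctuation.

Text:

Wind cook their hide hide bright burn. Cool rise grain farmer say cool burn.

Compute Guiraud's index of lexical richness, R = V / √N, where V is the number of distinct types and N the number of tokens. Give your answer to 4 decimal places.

N = 14, V = 11.
√N = 3.741657
R = 11 / 3.741657 = 2.9399

2.9399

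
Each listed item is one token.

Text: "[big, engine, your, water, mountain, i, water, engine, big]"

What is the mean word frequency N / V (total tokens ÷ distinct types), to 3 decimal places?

N = 9 tokens, V = 6 types.
Mean frequency = N / V = 9 / 6 = 1.500

1.500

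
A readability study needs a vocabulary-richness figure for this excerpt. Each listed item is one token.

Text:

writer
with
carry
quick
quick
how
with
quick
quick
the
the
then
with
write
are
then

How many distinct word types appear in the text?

Distinct types: {are, carry, how, quick, the, then, with, write, writer}
V = 9

9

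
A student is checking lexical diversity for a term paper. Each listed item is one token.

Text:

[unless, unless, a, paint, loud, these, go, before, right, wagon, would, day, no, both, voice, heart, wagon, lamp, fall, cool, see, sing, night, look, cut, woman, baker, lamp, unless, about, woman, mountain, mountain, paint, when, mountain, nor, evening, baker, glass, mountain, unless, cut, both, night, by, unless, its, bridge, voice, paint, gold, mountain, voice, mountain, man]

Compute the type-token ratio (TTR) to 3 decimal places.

N = 56 tokens, V = 36 types.
TTR = V / N = 36 / 56 = 0.643

0.643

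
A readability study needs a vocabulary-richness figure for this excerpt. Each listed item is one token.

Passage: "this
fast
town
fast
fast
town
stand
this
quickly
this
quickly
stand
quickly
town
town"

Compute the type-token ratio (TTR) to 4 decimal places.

N = 15 tokens, V = 5 types.
TTR = V / N = 5 / 15 = 0.3333

0.3333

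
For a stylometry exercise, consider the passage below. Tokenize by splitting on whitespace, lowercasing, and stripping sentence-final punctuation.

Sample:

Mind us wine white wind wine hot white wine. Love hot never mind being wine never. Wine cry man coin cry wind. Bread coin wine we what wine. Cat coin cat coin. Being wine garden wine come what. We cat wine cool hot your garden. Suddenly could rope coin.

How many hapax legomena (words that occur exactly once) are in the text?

10

Frequencies: wine:10, coin:5, hot:3, cat:3, mind:2, white:2, wind:2, never:2, being:2, cry:2, we:2, what:2, garden:2, us:1, love:1, man:1, bread:1, come:1, cool:1, your:1, … (3 more, each freq 1)
Hapax (freq=1): bread, come, cool, could, love, man, rope, suddenly, us, your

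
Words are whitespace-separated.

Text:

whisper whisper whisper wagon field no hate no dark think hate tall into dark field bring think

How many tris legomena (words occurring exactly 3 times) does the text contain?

1

Frequencies: whisper:3, field:2, no:2, hate:2, dark:2, think:2, wagon:1, tall:1, into:1, bring:1
Words with frequency 3: whisper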